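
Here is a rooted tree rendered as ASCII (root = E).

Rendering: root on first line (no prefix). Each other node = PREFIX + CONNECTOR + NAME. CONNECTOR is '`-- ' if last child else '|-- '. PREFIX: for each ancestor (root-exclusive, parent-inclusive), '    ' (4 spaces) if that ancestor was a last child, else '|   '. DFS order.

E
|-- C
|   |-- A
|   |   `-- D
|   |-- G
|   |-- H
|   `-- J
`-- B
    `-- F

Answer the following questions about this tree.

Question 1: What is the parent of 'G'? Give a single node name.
Scan adjacency: G appears as child of C

Answer: C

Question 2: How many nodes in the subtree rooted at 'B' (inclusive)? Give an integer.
Answer: 2

Derivation:
Subtree rooted at B contains: B, F
Count = 2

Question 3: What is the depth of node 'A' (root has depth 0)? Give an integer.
Answer: 2

Derivation:
Path from root to A: E -> C -> A
Depth = number of edges = 2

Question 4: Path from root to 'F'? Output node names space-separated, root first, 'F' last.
Answer: E B F

Derivation:
Walk down from root: E -> B -> F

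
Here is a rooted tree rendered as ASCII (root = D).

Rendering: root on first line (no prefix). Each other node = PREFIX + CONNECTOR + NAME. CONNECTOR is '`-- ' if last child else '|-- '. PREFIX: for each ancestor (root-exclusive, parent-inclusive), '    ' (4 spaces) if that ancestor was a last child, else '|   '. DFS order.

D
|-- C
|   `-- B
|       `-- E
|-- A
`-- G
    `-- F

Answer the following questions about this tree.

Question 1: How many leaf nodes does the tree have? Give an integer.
Answer: 3

Derivation:
Leaves (nodes with no children): A, E, F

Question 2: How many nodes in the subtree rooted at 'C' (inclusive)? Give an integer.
Answer: 3

Derivation:
Subtree rooted at C contains: B, C, E
Count = 3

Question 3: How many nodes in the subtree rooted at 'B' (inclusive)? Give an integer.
Subtree rooted at B contains: B, E
Count = 2

Answer: 2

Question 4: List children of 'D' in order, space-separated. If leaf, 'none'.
Node D's children (from adjacency): C, A, G

Answer: C A G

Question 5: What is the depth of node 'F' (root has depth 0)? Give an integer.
Answer: 2

Derivation:
Path from root to F: D -> G -> F
Depth = number of edges = 2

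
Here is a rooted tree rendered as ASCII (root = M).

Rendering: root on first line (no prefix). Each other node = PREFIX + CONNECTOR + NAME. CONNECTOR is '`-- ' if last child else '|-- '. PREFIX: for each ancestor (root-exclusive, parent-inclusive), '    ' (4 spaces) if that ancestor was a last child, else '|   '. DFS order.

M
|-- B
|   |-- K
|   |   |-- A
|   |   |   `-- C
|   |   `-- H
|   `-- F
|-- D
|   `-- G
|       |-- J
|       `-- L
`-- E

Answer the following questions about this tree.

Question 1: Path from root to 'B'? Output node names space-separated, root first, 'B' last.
Answer: M B

Derivation:
Walk down from root: M -> B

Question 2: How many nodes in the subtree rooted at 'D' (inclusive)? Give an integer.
Answer: 4

Derivation:
Subtree rooted at D contains: D, G, J, L
Count = 4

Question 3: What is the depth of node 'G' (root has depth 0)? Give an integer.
Answer: 2

Derivation:
Path from root to G: M -> D -> G
Depth = number of edges = 2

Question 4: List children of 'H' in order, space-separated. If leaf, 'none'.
Answer: none

Derivation:
Node H's children (from adjacency): (leaf)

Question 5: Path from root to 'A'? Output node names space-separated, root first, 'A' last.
Answer: M B K A

Derivation:
Walk down from root: M -> B -> K -> A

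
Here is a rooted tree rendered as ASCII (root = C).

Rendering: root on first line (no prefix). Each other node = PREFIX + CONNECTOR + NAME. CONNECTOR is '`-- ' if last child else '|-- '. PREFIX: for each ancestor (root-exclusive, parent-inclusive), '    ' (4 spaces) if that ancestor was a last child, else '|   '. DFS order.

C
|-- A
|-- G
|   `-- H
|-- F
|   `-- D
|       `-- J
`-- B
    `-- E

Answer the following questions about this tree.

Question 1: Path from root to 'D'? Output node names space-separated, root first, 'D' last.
Answer: C F D

Derivation:
Walk down from root: C -> F -> D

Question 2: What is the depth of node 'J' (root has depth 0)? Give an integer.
Path from root to J: C -> F -> D -> J
Depth = number of edges = 3

Answer: 3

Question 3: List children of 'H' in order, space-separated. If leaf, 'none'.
Answer: none

Derivation:
Node H's children (from adjacency): (leaf)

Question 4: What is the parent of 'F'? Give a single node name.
Answer: C

Derivation:
Scan adjacency: F appears as child of C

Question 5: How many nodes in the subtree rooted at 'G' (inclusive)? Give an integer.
Subtree rooted at G contains: G, H
Count = 2

Answer: 2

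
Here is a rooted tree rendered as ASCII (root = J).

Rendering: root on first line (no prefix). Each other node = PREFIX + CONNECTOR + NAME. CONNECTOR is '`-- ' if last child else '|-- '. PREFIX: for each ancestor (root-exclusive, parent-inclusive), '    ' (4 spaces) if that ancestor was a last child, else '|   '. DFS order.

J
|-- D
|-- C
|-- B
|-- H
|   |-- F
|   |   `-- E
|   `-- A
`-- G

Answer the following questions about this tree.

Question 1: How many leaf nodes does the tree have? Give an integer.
Answer: 6

Derivation:
Leaves (nodes with no children): A, B, C, D, E, G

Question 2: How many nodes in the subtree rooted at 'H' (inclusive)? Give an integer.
Answer: 4

Derivation:
Subtree rooted at H contains: A, E, F, H
Count = 4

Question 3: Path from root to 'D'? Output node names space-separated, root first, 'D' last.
Answer: J D

Derivation:
Walk down from root: J -> D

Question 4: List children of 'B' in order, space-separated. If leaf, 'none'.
Node B's children (from adjacency): (leaf)

Answer: none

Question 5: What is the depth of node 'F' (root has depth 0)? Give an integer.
Answer: 2

Derivation:
Path from root to F: J -> H -> F
Depth = number of edges = 2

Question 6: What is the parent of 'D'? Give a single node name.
Scan adjacency: D appears as child of J

Answer: J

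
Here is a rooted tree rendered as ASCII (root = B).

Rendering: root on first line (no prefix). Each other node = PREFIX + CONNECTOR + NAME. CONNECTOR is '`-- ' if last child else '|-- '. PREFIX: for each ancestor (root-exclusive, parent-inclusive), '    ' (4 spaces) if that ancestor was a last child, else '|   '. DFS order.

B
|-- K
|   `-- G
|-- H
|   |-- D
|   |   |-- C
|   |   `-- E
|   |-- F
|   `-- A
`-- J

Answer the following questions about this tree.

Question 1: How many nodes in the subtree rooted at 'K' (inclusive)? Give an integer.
Subtree rooted at K contains: G, K
Count = 2

Answer: 2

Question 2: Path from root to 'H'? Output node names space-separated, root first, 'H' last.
Walk down from root: B -> H

Answer: B H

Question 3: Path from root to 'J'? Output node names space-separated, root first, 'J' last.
Walk down from root: B -> J

Answer: B J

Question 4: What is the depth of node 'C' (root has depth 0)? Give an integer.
Path from root to C: B -> H -> D -> C
Depth = number of edges = 3

Answer: 3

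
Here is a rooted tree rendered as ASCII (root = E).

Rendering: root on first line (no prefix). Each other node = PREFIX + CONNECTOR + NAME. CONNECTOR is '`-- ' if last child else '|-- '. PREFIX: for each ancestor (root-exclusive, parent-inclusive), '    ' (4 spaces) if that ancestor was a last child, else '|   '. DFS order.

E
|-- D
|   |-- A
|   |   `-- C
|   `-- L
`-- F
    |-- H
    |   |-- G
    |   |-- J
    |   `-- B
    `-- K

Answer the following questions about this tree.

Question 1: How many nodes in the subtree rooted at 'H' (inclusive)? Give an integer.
Answer: 4

Derivation:
Subtree rooted at H contains: B, G, H, J
Count = 4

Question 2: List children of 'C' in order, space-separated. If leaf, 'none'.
Answer: none

Derivation:
Node C's children (from adjacency): (leaf)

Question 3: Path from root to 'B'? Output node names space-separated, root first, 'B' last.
Answer: E F H B

Derivation:
Walk down from root: E -> F -> H -> B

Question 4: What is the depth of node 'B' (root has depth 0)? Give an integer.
Path from root to B: E -> F -> H -> B
Depth = number of edges = 3

Answer: 3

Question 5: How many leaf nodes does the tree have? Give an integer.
Leaves (nodes with no children): B, C, G, J, K, L

Answer: 6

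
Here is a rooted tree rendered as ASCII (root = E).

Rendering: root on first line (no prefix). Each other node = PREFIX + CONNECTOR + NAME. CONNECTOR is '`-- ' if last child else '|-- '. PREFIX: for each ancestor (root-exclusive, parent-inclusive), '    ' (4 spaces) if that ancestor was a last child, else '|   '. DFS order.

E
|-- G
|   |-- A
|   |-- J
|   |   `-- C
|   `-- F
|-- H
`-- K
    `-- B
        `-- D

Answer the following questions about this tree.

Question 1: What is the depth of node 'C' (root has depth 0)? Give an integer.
Path from root to C: E -> G -> J -> C
Depth = number of edges = 3

Answer: 3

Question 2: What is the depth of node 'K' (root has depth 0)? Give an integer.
Answer: 1

Derivation:
Path from root to K: E -> K
Depth = number of edges = 1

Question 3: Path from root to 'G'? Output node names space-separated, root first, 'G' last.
Walk down from root: E -> G

Answer: E G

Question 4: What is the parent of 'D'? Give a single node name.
Answer: B

Derivation:
Scan adjacency: D appears as child of B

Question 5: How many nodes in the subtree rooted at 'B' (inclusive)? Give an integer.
Answer: 2

Derivation:
Subtree rooted at B contains: B, D
Count = 2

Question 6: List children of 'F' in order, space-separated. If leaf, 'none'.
Node F's children (from adjacency): (leaf)

Answer: none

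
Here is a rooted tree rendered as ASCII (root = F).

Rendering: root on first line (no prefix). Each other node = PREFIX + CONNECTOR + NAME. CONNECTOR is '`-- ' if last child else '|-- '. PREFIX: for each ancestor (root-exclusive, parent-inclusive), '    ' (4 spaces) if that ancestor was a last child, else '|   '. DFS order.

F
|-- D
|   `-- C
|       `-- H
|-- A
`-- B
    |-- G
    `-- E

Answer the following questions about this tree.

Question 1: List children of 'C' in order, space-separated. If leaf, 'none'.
Answer: H

Derivation:
Node C's children (from adjacency): H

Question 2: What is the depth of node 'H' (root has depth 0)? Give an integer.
Path from root to H: F -> D -> C -> H
Depth = number of edges = 3

Answer: 3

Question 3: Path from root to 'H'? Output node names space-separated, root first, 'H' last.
Answer: F D C H

Derivation:
Walk down from root: F -> D -> C -> H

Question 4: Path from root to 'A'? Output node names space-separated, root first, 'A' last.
Walk down from root: F -> A

Answer: F A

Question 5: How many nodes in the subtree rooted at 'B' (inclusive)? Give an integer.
Subtree rooted at B contains: B, E, G
Count = 3

Answer: 3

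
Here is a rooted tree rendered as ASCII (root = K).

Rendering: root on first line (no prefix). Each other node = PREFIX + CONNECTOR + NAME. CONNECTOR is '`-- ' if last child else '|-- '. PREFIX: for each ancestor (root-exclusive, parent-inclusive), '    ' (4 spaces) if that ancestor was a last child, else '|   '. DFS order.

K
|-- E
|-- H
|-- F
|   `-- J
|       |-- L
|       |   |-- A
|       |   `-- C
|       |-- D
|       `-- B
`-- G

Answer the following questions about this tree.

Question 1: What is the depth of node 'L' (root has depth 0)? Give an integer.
Answer: 3

Derivation:
Path from root to L: K -> F -> J -> L
Depth = number of edges = 3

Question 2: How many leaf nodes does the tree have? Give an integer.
Leaves (nodes with no children): A, B, C, D, E, G, H

Answer: 7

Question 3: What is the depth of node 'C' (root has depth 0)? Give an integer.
Answer: 4

Derivation:
Path from root to C: K -> F -> J -> L -> C
Depth = number of edges = 4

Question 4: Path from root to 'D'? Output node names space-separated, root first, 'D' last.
Answer: K F J D

Derivation:
Walk down from root: K -> F -> J -> D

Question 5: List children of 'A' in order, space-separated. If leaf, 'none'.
Node A's children (from adjacency): (leaf)

Answer: none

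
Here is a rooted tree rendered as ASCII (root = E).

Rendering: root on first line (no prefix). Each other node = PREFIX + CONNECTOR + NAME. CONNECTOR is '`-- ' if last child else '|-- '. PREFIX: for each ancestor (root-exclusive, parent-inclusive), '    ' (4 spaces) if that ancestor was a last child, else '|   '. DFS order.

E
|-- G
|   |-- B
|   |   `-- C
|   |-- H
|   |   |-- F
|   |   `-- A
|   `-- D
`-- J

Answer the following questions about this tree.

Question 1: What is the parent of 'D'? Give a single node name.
Scan adjacency: D appears as child of G

Answer: G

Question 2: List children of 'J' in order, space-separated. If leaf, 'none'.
Node J's children (from adjacency): (leaf)

Answer: none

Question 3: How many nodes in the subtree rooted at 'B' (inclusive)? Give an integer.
Answer: 2

Derivation:
Subtree rooted at B contains: B, C
Count = 2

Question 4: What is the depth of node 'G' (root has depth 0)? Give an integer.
Path from root to G: E -> G
Depth = number of edges = 1

Answer: 1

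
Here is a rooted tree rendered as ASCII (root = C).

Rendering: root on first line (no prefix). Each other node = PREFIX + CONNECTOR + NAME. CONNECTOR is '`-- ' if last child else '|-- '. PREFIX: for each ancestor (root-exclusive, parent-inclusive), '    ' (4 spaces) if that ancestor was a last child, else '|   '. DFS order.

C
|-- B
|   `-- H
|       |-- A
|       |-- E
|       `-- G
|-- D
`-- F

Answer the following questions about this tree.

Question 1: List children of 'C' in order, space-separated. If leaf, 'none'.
Answer: B D F

Derivation:
Node C's children (from adjacency): B, D, F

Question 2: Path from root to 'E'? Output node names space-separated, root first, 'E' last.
Walk down from root: C -> B -> H -> E

Answer: C B H E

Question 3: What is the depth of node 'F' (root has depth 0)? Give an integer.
Path from root to F: C -> F
Depth = number of edges = 1

Answer: 1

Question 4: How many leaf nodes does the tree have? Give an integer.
Leaves (nodes with no children): A, D, E, F, G

Answer: 5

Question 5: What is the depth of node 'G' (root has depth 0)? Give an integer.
Path from root to G: C -> B -> H -> G
Depth = number of edges = 3

Answer: 3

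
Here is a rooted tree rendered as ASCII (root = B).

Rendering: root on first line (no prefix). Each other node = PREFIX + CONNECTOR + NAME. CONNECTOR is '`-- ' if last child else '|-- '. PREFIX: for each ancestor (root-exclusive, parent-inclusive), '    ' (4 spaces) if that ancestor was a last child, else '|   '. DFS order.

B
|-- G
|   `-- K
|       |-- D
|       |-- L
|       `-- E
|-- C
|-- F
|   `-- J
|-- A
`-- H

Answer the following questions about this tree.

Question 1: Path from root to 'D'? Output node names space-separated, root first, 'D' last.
Answer: B G K D

Derivation:
Walk down from root: B -> G -> K -> D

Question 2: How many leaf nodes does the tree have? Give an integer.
Leaves (nodes with no children): A, C, D, E, H, J, L

Answer: 7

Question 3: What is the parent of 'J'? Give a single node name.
Answer: F

Derivation:
Scan adjacency: J appears as child of F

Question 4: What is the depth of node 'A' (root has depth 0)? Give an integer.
Path from root to A: B -> A
Depth = number of edges = 1

Answer: 1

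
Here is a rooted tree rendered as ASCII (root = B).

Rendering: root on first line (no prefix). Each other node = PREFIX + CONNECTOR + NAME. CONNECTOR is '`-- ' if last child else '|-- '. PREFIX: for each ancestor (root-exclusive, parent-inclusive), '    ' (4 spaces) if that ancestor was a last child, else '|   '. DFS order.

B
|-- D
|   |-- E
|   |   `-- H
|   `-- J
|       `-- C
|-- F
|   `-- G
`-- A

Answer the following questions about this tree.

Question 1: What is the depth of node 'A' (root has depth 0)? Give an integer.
Path from root to A: B -> A
Depth = number of edges = 1

Answer: 1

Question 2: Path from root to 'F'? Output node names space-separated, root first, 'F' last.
Walk down from root: B -> F

Answer: B F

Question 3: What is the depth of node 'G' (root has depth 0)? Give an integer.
Answer: 2

Derivation:
Path from root to G: B -> F -> G
Depth = number of edges = 2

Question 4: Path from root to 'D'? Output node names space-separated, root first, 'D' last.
Walk down from root: B -> D

Answer: B D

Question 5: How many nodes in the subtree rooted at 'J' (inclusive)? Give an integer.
Subtree rooted at J contains: C, J
Count = 2

Answer: 2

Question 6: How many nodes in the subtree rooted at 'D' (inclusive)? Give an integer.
Subtree rooted at D contains: C, D, E, H, J
Count = 5

Answer: 5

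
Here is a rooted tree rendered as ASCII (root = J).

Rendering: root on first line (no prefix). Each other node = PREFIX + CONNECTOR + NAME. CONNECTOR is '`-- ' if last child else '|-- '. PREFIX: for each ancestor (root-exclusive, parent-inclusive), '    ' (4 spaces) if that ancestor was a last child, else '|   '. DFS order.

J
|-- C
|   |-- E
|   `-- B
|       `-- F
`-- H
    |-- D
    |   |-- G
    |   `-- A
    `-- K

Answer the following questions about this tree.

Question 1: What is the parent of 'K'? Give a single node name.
Scan adjacency: K appears as child of H

Answer: H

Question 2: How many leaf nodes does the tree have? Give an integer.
Answer: 5

Derivation:
Leaves (nodes with no children): A, E, F, G, K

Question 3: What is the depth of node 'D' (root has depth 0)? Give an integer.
Path from root to D: J -> H -> D
Depth = number of edges = 2

Answer: 2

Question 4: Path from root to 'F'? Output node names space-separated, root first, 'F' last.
Walk down from root: J -> C -> B -> F

Answer: J C B F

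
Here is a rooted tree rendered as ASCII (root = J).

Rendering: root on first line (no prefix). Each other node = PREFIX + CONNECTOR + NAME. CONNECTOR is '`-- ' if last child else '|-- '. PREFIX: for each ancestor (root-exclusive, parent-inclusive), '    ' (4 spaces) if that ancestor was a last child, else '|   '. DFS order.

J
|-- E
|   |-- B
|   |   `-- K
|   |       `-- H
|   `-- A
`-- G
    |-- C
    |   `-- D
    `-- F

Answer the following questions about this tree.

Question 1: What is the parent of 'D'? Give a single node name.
Scan adjacency: D appears as child of C

Answer: C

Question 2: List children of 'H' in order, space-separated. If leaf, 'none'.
Node H's children (from adjacency): (leaf)

Answer: none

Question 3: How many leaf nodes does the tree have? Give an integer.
Leaves (nodes with no children): A, D, F, H

Answer: 4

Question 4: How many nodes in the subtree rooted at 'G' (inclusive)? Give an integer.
Subtree rooted at G contains: C, D, F, G
Count = 4

Answer: 4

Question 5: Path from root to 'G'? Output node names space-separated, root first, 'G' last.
Walk down from root: J -> G

Answer: J G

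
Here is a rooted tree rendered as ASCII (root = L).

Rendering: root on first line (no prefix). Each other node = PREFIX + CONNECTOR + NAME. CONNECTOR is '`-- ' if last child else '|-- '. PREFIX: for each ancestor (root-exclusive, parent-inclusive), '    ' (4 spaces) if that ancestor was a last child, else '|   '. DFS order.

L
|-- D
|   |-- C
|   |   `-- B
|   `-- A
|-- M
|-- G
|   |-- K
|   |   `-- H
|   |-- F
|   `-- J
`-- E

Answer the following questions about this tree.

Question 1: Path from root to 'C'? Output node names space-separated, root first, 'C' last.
Walk down from root: L -> D -> C

Answer: L D C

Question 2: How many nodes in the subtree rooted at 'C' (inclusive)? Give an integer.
Subtree rooted at C contains: B, C
Count = 2

Answer: 2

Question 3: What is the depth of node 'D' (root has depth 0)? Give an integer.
Answer: 1

Derivation:
Path from root to D: L -> D
Depth = number of edges = 1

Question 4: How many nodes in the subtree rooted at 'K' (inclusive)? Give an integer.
Subtree rooted at K contains: H, K
Count = 2

Answer: 2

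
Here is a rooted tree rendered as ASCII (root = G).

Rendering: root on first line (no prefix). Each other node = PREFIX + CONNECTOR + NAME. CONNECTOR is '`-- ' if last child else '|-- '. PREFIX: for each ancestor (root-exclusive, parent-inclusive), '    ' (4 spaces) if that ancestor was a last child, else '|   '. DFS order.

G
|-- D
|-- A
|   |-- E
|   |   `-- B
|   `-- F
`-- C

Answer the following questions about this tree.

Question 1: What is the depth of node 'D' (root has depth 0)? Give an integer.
Answer: 1

Derivation:
Path from root to D: G -> D
Depth = number of edges = 1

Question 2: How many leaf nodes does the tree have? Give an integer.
Answer: 4

Derivation:
Leaves (nodes with no children): B, C, D, F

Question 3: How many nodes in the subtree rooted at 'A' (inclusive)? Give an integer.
Subtree rooted at A contains: A, B, E, F
Count = 4

Answer: 4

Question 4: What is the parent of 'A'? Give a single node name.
Answer: G

Derivation:
Scan adjacency: A appears as child of G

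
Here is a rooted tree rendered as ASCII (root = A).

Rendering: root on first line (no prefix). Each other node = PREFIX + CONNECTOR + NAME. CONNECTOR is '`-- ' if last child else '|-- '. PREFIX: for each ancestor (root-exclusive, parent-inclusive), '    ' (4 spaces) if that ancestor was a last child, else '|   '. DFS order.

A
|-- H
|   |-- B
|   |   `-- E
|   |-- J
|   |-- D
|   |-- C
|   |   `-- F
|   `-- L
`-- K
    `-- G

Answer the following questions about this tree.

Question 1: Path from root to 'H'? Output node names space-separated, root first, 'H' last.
Answer: A H

Derivation:
Walk down from root: A -> H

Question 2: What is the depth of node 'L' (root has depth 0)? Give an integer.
Answer: 2

Derivation:
Path from root to L: A -> H -> L
Depth = number of edges = 2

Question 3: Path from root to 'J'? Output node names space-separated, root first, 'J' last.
Walk down from root: A -> H -> J

Answer: A H J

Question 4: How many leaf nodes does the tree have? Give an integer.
Leaves (nodes with no children): D, E, F, G, J, L

Answer: 6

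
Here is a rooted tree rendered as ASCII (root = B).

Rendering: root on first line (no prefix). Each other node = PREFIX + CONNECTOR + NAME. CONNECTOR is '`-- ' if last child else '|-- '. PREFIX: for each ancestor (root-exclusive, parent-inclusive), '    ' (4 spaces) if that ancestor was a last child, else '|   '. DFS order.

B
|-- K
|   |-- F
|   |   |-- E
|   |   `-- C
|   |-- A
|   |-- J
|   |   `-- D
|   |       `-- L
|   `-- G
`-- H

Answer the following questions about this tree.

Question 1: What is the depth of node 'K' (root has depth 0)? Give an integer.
Path from root to K: B -> K
Depth = number of edges = 1

Answer: 1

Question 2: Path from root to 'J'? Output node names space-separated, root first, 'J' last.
Answer: B K J

Derivation:
Walk down from root: B -> K -> J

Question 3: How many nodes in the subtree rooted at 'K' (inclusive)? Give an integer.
Subtree rooted at K contains: A, C, D, E, F, G, J, K, L
Count = 9

Answer: 9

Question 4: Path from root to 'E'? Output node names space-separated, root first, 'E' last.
Answer: B K F E

Derivation:
Walk down from root: B -> K -> F -> E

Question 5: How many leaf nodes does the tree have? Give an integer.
Answer: 6

Derivation:
Leaves (nodes with no children): A, C, E, G, H, L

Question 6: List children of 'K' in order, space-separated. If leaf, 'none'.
Node K's children (from adjacency): F, A, J, G

Answer: F A J G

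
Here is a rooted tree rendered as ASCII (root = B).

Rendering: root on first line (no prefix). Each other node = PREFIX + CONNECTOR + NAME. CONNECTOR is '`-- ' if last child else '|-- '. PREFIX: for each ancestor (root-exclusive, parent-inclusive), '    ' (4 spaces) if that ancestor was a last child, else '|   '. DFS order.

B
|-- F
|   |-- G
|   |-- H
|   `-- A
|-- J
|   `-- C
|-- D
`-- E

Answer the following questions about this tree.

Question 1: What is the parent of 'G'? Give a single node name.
Answer: F

Derivation:
Scan adjacency: G appears as child of F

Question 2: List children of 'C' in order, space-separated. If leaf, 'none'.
Node C's children (from adjacency): (leaf)

Answer: none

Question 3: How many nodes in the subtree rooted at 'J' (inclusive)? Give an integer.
Subtree rooted at J contains: C, J
Count = 2

Answer: 2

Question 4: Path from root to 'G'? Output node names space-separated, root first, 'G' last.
Answer: B F G

Derivation:
Walk down from root: B -> F -> G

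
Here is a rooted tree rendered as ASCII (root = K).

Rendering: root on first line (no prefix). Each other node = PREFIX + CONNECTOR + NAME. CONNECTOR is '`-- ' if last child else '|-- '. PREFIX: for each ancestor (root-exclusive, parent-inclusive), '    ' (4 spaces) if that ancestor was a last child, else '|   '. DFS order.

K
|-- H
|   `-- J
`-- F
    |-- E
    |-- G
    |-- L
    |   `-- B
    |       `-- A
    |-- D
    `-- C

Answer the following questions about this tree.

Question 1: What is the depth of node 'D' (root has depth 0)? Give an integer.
Answer: 2

Derivation:
Path from root to D: K -> F -> D
Depth = number of edges = 2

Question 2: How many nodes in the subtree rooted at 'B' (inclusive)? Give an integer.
Answer: 2

Derivation:
Subtree rooted at B contains: A, B
Count = 2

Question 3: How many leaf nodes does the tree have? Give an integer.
Answer: 6

Derivation:
Leaves (nodes with no children): A, C, D, E, G, J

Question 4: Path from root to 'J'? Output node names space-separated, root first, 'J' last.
Walk down from root: K -> H -> J

Answer: K H J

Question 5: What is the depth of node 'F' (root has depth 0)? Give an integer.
Answer: 1

Derivation:
Path from root to F: K -> F
Depth = number of edges = 1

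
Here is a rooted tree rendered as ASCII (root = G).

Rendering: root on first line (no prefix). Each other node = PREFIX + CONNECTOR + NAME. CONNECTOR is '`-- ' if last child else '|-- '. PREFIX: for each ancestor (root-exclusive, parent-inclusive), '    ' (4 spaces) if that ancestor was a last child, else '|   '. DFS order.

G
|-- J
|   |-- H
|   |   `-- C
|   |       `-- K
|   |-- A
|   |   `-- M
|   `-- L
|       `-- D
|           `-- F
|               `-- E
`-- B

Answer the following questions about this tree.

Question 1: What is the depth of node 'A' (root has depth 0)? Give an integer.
Path from root to A: G -> J -> A
Depth = number of edges = 2

Answer: 2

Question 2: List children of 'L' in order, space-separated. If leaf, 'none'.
Answer: D

Derivation:
Node L's children (from adjacency): D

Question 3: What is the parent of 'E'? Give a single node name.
Scan adjacency: E appears as child of F

Answer: F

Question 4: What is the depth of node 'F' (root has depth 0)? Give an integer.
Path from root to F: G -> J -> L -> D -> F
Depth = number of edges = 4

Answer: 4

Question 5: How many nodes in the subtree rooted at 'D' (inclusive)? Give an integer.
Answer: 3

Derivation:
Subtree rooted at D contains: D, E, F
Count = 3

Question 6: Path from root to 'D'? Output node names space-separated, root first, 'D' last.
Walk down from root: G -> J -> L -> D

Answer: G J L D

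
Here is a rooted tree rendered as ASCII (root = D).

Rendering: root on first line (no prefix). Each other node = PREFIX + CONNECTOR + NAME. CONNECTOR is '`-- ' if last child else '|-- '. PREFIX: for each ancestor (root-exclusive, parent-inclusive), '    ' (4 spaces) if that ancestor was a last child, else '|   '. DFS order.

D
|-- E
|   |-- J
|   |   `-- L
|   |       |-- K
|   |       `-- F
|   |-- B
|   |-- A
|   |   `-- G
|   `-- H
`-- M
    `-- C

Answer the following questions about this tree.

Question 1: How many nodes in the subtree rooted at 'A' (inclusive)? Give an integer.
Answer: 2

Derivation:
Subtree rooted at A contains: A, G
Count = 2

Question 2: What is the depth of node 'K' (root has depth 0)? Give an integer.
Answer: 4

Derivation:
Path from root to K: D -> E -> J -> L -> K
Depth = number of edges = 4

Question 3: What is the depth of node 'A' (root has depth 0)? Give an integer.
Path from root to A: D -> E -> A
Depth = number of edges = 2

Answer: 2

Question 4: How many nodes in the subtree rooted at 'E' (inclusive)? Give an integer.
Subtree rooted at E contains: A, B, E, F, G, H, J, K, L
Count = 9

Answer: 9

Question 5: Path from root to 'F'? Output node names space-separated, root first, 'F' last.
Walk down from root: D -> E -> J -> L -> F

Answer: D E J L F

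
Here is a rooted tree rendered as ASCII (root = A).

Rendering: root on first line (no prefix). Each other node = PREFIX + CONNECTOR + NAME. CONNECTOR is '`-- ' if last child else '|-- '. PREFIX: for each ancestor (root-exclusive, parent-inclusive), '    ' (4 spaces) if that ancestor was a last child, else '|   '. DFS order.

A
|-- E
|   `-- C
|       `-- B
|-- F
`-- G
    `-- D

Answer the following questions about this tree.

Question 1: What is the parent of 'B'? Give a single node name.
Answer: C

Derivation:
Scan adjacency: B appears as child of C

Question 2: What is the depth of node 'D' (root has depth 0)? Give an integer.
Answer: 2

Derivation:
Path from root to D: A -> G -> D
Depth = number of edges = 2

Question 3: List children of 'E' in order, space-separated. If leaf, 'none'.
Node E's children (from adjacency): C

Answer: C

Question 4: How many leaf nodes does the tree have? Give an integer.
Leaves (nodes with no children): B, D, F

Answer: 3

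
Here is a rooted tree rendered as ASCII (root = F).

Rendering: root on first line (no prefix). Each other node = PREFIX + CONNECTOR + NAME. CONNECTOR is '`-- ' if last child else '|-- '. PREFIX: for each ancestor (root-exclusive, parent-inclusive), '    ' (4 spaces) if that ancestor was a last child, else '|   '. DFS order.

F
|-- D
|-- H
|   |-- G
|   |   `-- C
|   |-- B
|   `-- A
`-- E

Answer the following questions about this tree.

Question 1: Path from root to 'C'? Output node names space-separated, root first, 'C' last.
Walk down from root: F -> H -> G -> C

Answer: F H G C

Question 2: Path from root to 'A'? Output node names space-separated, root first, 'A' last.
Walk down from root: F -> H -> A

Answer: F H A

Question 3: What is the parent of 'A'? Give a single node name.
Answer: H

Derivation:
Scan adjacency: A appears as child of H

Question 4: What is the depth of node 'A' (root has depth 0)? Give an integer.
Answer: 2

Derivation:
Path from root to A: F -> H -> A
Depth = number of edges = 2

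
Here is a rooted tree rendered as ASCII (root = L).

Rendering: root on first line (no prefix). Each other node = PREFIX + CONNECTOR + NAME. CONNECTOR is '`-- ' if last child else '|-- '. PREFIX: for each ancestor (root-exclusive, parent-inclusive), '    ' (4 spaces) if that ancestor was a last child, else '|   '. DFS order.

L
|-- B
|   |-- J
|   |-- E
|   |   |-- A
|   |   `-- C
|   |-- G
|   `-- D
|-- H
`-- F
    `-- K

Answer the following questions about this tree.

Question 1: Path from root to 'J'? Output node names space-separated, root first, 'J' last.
Answer: L B J

Derivation:
Walk down from root: L -> B -> J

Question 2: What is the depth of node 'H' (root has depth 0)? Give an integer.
Answer: 1

Derivation:
Path from root to H: L -> H
Depth = number of edges = 1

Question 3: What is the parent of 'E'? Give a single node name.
Answer: B

Derivation:
Scan adjacency: E appears as child of B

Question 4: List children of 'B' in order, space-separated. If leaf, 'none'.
Node B's children (from adjacency): J, E, G, D

Answer: J E G D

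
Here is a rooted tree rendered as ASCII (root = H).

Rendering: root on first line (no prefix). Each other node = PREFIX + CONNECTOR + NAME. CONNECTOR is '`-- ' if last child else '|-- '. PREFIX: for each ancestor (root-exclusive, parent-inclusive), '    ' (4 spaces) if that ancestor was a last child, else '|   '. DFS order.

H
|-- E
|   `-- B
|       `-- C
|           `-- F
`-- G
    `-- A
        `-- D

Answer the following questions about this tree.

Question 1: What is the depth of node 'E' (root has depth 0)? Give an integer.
Answer: 1

Derivation:
Path from root to E: H -> E
Depth = number of edges = 1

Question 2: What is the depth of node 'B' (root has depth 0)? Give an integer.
Path from root to B: H -> E -> B
Depth = number of edges = 2

Answer: 2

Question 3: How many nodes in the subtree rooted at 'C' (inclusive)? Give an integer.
Subtree rooted at C contains: C, F
Count = 2

Answer: 2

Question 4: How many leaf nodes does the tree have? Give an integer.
Leaves (nodes with no children): D, F

Answer: 2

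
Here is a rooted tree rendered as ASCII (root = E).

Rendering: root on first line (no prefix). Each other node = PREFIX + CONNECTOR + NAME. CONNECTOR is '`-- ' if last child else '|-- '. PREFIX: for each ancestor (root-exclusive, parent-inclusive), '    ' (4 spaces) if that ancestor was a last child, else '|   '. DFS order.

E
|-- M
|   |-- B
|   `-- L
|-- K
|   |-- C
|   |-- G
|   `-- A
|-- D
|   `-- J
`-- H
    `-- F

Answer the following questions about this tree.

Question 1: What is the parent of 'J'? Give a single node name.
Answer: D

Derivation:
Scan adjacency: J appears as child of D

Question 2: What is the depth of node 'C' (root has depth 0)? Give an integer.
Answer: 2

Derivation:
Path from root to C: E -> K -> C
Depth = number of edges = 2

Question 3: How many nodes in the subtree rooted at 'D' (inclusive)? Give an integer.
Subtree rooted at D contains: D, J
Count = 2

Answer: 2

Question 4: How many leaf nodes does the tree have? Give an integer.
Answer: 7

Derivation:
Leaves (nodes with no children): A, B, C, F, G, J, L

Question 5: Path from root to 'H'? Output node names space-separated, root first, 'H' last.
Answer: E H

Derivation:
Walk down from root: E -> H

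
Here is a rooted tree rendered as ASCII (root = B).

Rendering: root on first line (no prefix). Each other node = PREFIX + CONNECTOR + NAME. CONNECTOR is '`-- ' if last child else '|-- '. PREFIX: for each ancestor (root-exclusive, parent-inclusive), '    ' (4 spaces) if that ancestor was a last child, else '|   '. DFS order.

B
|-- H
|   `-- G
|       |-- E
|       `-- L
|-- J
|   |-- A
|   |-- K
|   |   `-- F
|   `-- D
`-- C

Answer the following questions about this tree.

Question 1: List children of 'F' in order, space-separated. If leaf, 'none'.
Answer: none

Derivation:
Node F's children (from adjacency): (leaf)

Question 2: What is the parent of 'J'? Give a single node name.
Answer: B

Derivation:
Scan adjacency: J appears as child of B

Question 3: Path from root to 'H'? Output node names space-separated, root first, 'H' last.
Answer: B H

Derivation:
Walk down from root: B -> H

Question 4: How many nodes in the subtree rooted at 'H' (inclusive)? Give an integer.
Subtree rooted at H contains: E, G, H, L
Count = 4

Answer: 4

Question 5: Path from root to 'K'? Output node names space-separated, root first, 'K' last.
Walk down from root: B -> J -> K

Answer: B J K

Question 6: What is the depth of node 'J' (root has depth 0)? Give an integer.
Answer: 1

Derivation:
Path from root to J: B -> J
Depth = number of edges = 1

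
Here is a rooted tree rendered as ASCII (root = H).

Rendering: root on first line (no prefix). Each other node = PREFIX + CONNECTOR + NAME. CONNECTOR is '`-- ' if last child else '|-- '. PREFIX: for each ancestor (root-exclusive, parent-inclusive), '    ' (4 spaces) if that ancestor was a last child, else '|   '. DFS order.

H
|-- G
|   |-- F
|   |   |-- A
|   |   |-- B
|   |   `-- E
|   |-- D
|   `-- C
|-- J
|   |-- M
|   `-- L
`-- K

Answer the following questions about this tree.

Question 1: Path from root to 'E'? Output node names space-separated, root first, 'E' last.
Answer: H G F E

Derivation:
Walk down from root: H -> G -> F -> E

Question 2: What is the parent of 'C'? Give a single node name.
Answer: G

Derivation:
Scan adjacency: C appears as child of G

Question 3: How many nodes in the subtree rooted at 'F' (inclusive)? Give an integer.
Subtree rooted at F contains: A, B, E, F
Count = 4

Answer: 4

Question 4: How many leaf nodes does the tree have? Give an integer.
Leaves (nodes with no children): A, B, C, D, E, K, L, M

Answer: 8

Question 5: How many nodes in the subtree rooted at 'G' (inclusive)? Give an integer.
Subtree rooted at G contains: A, B, C, D, E, F, G
Count = 7

Answer: 7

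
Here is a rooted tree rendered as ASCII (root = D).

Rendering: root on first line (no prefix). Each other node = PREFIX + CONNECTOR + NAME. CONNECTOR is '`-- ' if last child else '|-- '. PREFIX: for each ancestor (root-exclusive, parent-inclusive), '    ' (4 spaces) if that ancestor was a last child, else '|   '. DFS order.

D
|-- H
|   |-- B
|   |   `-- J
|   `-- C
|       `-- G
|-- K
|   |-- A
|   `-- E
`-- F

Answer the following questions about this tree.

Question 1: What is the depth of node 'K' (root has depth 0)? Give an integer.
Answer: 1

Derivation:
Path from root to K: D -> K
Depth = number of edges = 1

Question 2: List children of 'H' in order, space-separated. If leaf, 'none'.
Answer: B C

Derivation:
Node H's children (from adjacency): B, C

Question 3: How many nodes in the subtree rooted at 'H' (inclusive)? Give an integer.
Subtree rooted at H contains: B, C, G, H, J
Count = 5

Answer: 5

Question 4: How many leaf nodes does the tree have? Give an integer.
Leaves (nodes with no children): A, E, F, G, J

Answer: 5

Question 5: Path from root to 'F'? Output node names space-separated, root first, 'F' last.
Answer: D F

Derivation:
Walk down from root: D -> F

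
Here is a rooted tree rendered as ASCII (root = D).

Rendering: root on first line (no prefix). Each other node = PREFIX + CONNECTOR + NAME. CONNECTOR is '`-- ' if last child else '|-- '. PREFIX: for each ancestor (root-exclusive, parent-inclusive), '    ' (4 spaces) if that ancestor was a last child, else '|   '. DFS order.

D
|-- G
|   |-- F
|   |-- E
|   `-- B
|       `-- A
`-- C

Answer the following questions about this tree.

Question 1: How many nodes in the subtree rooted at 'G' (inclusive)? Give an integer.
Answer: 5

Derivation:
Subtree rooted at G contains: A, B, E, F, G
Count = 5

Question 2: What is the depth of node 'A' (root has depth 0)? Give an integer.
Path from root to A: D -> G -> B -> A
Depth = number of edges = 3

Answer: 3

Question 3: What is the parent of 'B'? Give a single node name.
Answer: G

Derivation:
Scan adjacency: B appears as child of G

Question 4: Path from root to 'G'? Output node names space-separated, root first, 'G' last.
Walk down from root: D -> G

Answer: D G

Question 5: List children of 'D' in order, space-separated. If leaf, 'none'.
Answer: G C

Derivation:
Node D's children (from adjacency): G, C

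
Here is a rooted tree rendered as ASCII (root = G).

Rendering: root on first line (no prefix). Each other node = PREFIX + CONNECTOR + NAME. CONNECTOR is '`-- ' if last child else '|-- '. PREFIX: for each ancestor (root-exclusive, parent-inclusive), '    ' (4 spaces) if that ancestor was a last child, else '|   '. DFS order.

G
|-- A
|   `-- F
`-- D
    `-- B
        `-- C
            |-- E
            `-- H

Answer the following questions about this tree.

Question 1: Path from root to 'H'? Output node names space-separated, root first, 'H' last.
Walk down from root: G -> D -> B -> C -> H

Answer: G D B C H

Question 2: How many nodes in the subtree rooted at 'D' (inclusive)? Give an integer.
Subtree rooted at D contains: B, C, D, E, H
Count = 5

Answer: 5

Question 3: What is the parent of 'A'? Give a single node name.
Scan adjacency: A appears as child of G

Answer: G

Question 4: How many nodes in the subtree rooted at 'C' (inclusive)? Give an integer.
Answer: 3

Derivation:
Subtree rooted at C contains: C, E, H
Count = 3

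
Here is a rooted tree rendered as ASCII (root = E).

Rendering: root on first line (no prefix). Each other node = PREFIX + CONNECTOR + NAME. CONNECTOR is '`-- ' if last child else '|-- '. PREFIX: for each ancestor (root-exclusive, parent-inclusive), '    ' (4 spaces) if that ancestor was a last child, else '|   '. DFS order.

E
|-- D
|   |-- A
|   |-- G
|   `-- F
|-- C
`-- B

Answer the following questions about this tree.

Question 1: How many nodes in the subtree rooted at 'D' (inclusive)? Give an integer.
Answer: 4

Derivation:
Subtree rooted at D contains: A, D, F, G
Count = 4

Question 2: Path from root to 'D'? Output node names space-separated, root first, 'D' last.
Answer: E D

Derivation:
Walk down from root: E -> D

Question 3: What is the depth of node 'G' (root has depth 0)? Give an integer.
Answer: 2

Derivation:
Path from root to G: E -> D -> G
Depth = number of edges = 2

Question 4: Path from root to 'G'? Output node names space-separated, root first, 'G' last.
Answer: E D G

Derivation:
Walk down from root: E -> D -> G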